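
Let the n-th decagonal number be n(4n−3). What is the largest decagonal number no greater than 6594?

6280

Solve n(4n−3) ≤ 6594 for integer n.
n = 40 gives 6280 ≤ 6594, while n = 41 gives 6601 > 6594; so the answer is 6280.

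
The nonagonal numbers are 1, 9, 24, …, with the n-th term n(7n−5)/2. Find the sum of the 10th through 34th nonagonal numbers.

Σ i(7i−5)/2 = (7Σi² − 5Σi) / 2 over i = 10..34.
Σi = 595 − 45 = 550 and Σi² = 13685 − 285 = 13400.
(7·13400 − 5·550) / 2 = 91050/2 = 45525.

45525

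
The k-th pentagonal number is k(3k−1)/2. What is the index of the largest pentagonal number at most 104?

8

Solve n(3n−1)/2 ≤ 104 for integer n.
n = 8 gives 92 ≤ 104, while n = 9 gives 117 > 104; so the answer is index 8.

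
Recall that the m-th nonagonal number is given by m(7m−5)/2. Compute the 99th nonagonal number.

34056

99·(7·99 − 5)/2 = 99·688/2 = 99·344 = 34056.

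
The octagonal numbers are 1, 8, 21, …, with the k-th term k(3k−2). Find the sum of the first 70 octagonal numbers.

345415

Σ i(3i−2) = 3Σi² − 2Σi over i = 1..70.
Σi = 2485 and Σi² = 116795.
3·116795 − 2·2485 = 345415.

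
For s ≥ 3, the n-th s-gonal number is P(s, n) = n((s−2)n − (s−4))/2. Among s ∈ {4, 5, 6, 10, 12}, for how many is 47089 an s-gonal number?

s = 4: P(4, 217) = 47089. ✓
s = 5: P(5, 177) = 46905 and P(5, 178) = 47437; 47089 is not s-gonal.
s = 6: P(6, 153) = 46665 and P(6, 154) = 47278; 47089 is not s-gonal.
s = 10: P(10, 108) = 46332 and P(10, 109) = 47197; 47089 is not s-gonal.
s = 12: P(12, 97) = 46657 and P(12, 98) = 47628; 47089 is not s-gonal.
Hits: s ∈ {4} → 1.

1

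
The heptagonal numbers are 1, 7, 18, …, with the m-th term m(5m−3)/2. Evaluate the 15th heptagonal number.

The 15th heptagonal number is n(5n−3)/2 with n = 15.
15·(5·15 − 3)/2 = 15·72/2 = 15·36 = 540.

540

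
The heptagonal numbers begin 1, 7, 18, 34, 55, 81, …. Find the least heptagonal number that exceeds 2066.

2205

Solve n(5n−3)/2 > 2066 for integer n.
The largest n with value ≤ 2066 is 29 (since 2059 ≤ 2066 < 2205), so the first above is n = 30, value 2205.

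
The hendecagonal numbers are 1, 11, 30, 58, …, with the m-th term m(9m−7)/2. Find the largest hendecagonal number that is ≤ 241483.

Solve n(9n−7)/2 ≤ 241483 for integer n.
n = 232 gives 241396 ≤ 241483, while n = 233 gives 243485 > 241483; so the answer is 241396.

241396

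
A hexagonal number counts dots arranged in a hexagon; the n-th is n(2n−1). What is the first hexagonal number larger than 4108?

4186

Solve n(2n−1) > 4108 for integer n.
The largest n with value ≤ 4108 is 45 (since 4005 ≤ 4108 < 4186), so the first above is n = 46, value 4186.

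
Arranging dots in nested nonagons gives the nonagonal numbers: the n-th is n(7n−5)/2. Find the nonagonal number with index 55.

10450

The 55th nonagonal number is n(7n−5)/2 with n = 55.
55·(7·55 − 5)/2 = 55·380/2 = 55·190 = 10450.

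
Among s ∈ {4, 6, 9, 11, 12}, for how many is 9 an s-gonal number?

s = 4: P(4, 3) = 9. ✓
s = 6: P(6, 2) = 6 and P(6, 3) = 15; 9 is not s-gonal.
s = 9: P(9, 2) = 9. ✓
s = 11: P(11, 1) = 1 and P(11, 2) = 11; 9 is not s-gonal.
s = 12: P(12, 1) = 1 and P(12, 2) = 12; 9 is not s-gonal.
Hits: s ∈ {4, 9} → 2.

2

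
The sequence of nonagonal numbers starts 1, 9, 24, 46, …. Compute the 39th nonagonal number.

5226

39·(7·39 − 5)/2 = 39·268/2 = 39·134 = 5226.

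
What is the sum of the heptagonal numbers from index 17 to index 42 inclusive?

Σ i(5i−3)/2 = (5Σi² − 3Σi) / 2 over i = 17..42.
Σi = 903 − 136 = 767 and Σi² = 25585 − 1496 = 24089.
(5·24089 − 3·767) / 2 = 118144/2 = 59072.

59072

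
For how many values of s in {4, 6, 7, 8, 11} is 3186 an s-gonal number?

2

s = 4: P(4, 56) = 3136 and P(4, 57) = 3249; 3186 is not s-gonal.
s = 6: P(6, 40) = 3160 and P(6, 41) = 3321; 3186 is not s-gonal.
s = 7: P(7, 36) = 3186. ✓
s = 8: P(8, 32) = 3008 and P(8, 33) = 3201; 3186 is not s-gonal.
s = 11: P(11, 27) = 3186. ✓
Hits: s ∈ {7, 11} → 2.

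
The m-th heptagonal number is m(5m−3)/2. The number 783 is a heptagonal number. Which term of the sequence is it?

Set n(5n−3)/2 = 783, giving 5n² − 3n − 1566 = 0.
So n = (3 + 177) / 10 = 180/10 = 18.
Check: 18·(5·18 − 3)/2 = 783. ✓

18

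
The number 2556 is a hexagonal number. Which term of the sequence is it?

36

Set n(2n−1) = 2556, giving 2n² − n − 2556 = 0.
So n = (1 + 143) / 4 = 144/4 = 36.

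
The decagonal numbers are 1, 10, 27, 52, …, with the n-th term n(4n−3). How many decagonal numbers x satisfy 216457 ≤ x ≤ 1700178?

420

The n-th decagonal number is n(4n−3).
Smallest index with value ≥ 216457: n = 233 (giving 216457).
Largest index with value ≤ 1700178: n = 652 (giving 1698460).
Indices 233 through 652: 420 terms.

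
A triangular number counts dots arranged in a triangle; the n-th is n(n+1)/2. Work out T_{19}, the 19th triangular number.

The 19th triangular number is n(n+1)/2 with n = 19.
19·20/2 = 380/2 = 190.

190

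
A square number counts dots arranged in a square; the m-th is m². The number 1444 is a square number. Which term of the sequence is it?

38

We need n² = 1444, so n = √1444 = 38.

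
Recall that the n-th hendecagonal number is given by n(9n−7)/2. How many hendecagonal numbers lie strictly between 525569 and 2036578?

The n-th hendecagonal number is n(9n−7)/2.
Smallest index with value > 525569: n = 343 (giving 528220).
Largest index with value < 2036578: n = 673 (giving 2035825).
Indices 343 through 673: 331 terms.

331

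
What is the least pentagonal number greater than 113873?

Solve n(3n−1)/2 > 113873 for integer n.
The largest n with value ≤ 113873 is 275 (since 113300 ≤ 113873 < 114126), so the first above is n = 276, value 114126.

114126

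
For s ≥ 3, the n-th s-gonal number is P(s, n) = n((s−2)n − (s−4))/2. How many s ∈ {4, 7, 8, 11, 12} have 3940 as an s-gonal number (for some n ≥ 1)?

1

s = 4: P(4, 62) = 3844 and P(4, 63) = 3969; 3940 is not s-gonal.
s = 7: P(7, 40) = 3940. ✓
s = 8: P(8, 36) = 3816 and P(8, 37) = 4033; 3940 is not s-gonal.
s = 11: P(11, 29) = 3683 and P(11, 30) = 3945; 3940 is not s-gonal.
s = 12: P(12, 28) = 3808 and P(12, 29) = 4089; 3940 is not s-gonal.
Hits: s ∈ {7} → 1.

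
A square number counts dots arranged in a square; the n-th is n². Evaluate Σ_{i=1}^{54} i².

Σ_{i=1}^{54} i² = 54·55·109/6 = 53955.

53955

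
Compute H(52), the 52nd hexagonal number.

The 52nd hexagonal number is n(2n−1) with n = 52.
52·(2·52 − 1) = 52·103 = 5356.

5356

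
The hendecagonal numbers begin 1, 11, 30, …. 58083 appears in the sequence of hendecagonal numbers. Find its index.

114

Set n(9n−7)/2 = 58083, giving 9n² − 7n − 116166 = 0.
The discriminant is 49 + 72·58083 = 4182025, and √4182025 = 2045.
So n = (7 + 2045) / 18 = 2052/18 = 114.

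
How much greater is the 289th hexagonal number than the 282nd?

7987

289·(2·289 − 1) = 166753 and 282·(2·282 − 1) = 158766.
Difference: 166753 − 158766 = 7987.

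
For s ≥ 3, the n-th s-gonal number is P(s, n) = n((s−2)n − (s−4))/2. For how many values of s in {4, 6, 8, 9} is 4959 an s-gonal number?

1

s = 4: P(4, 70) = 4900 and P(4, 71) = 5041; 4959 is not s-gonal.
s = 6: P(6, 50) = 4950 and P(6, 51) = 5151; 4959 is not s-gonal.
s = 8: P(8, 40) = 4720 and P(8, 41) = 4961; 4959 is not s-gonal.
s = 9: P(9, 38) = 4959. ✓
Hits: s ∈ {9} → 1.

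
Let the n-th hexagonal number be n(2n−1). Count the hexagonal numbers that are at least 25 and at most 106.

The n-th hexagonal number is n(2n−1).
Smallest index with value ≥ 25: n = 4 (giving 28).
Largest index with value ≤ 106: n = 7 (giving 91).
Indices 4 through 7: 4 terms.

4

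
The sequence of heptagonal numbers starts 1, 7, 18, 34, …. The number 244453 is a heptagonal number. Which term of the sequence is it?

Set n(5n−3)/2 = 244453, giving 5n² − 3n − 488906 = 0.
So n = (3 + 3127) / 10 = 3130/10 = 313.
Check: 313·(5·313 − 3)/2 = 244453. ✓

313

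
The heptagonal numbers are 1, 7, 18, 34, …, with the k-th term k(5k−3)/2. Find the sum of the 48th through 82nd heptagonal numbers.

375200

Σ i(5i−3)/2 = (5Σi² − 3Σi) / 2 over i = 48..82.
Σi = 3403 − 1128 = 2275 and Σi² = 187165 − 35720 = 151445.
(5·151445 − 3·2275) / 2 = 750400/2 = 375200.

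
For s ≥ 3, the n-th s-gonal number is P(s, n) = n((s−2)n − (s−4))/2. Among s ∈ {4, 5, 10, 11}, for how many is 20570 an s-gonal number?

s = 4: P(4, 143) = 20449 and P(4, 144) = 20736; 20570 is not s-gonal.
s = 5: P(5, 117) = 20475 and P(5, 118) = 20827; 20570 is not s-gonal.
s = 10: P(10, 72) = 20520 and P(10, 73) = 21097; 20570 is not s-gonal.
s = 11: P(11, 68) = 20570. ✓
Hits: s ∈ {11} → 1.

1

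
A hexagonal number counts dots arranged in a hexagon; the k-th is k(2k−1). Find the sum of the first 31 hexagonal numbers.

20336

Σ i(2i−1) = 2Σi² − Σi over i = 1..31.
Σi = 496 and Σi² = 10416.
2·10416 − 1·496 = 20336.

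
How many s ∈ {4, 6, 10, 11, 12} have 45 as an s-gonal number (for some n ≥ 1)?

s = 4: P(4, 6) = 36 and P(4, 7) = 49; 45 is not s-gonal.
s = 6: P(6, 5) = 45. ✓
s = 10: P(10, 3) = 27 and P(10, 4) = 52; 45 is not s-gonal.
s = 11: P(11, 3) = 30 and P(11, 4) = 58; 45 is not s-gonal.
s = 12: P(12, 3) = 33 and P(12, 4) = 64; 45 is not s-gonal.
Hits: s ∈ {6} → 1.

1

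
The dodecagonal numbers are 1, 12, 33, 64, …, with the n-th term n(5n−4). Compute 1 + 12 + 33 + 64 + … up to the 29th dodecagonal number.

Σ i(5i−4) = 5Σi² − 4Σi over i = 1..29.
Σi = 435 and Σi² = 8555.
5·8555 − 4·435 = 41035.

41035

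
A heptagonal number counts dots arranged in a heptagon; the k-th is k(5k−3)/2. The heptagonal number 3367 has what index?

Set n(5n−3)/2 = 3367, giving 5n² − 3n − 6734 = 0.
The discriminant is 9 + 40·3367 = 134689, and √134689 = 367.
So n = (3 + 367) / 10 = 370/10 = 37.

37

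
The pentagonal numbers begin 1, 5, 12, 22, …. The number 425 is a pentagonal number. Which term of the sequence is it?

17

Set n(3n−1)/2 = 425, giving 3n² − n − 850 = 0.
So n = (1 + 101) / 6 = 102/6 = 17.
Check: 17·(3·17 − 1)/2 = 425. ✓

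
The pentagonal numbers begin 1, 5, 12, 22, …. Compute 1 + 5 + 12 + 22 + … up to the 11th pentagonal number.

Σ i(3i−1)/2 = (3Σi² − Σi) / 2 over i = 1..11.
Σi = 66 and Σi² = 506.
(3·506 − 1·66) / 2 = 1452/2 = 726.

726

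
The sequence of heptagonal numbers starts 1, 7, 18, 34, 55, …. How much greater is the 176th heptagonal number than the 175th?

Consecutive heptagonal numbers differ by 5n − 4: here 5·176 − 4 = 876.

876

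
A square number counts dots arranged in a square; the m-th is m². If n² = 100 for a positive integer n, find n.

10

We need n² = 100, so n = √100 = 10.
Check: 10² = 100. ✓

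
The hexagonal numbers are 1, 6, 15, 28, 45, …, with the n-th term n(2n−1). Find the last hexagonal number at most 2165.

2145

Solve n(2n−1) ≤ 2165 for integer n.
n = 33 gives 2145 ≤ 2165, while n = 34 gives 2278 > 2165; so the answer is 2145.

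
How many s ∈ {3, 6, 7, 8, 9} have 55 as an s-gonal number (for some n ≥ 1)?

2

s = 3: P(3, 10) = 55. ✓
s = 6: P(6, 5) = 45 and P(6, 6) = 66; 55 is not s-gonal.
s = 7: P(7, 5) = 55. ✓
s = 8: P(8, 4) = 40 and P(8, 5) = 65; 55 is not s-gonal.
s = 9: P(9, 4) = 46 and P(9, 5) = 75; 55 is not s-gonal.
Hits: s ∈ {3, 7} → 2.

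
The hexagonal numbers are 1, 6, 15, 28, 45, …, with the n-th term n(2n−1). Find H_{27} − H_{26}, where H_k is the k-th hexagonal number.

Consecutive hexagonal numbers differ by 4n − 3: here 4·27 − 3 = 105.

105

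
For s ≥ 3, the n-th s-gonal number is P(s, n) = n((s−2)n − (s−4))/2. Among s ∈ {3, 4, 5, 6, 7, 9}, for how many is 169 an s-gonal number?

s = 3: P(3, 17) = 153 and P(3, 18) = 171; 169 is not s-gonal.
s = 4: P(4, 13) = 169. ✓
s = 5: P(5, 10) = 145 and P(5, 11) = 176; 169 is not s-gonal.
s = 6: P(6, 9) = 153 and P(6, 10) = 190; 169 is not s-gonal.
s = 7: P(7, 8) = 148 and P(7, 9) = 189; 169 is not s-gonal.
s = 9: P(9, 7) = 154 and P(9, 8) = 204; 169 is not s-gonal.
Hits: s ∈ {4} → 1.

1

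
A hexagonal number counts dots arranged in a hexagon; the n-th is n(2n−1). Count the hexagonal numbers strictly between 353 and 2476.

The n-th hexagonal number is n(2n−1).
Smallest index with value > 353: n = 14 (giving 378).
Largest index with value < 2476: n = 35 (giving 2415).
Indices 14 through 35: 22 terms.

22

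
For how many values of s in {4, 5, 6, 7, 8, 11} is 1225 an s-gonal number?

2

s = 4: P(4, 35) = 1225. ✓
s = 5: P(5, 28) = 1162 and P(5, 29) = 1247; 1225 is not s-gonal.
s = 6: P(6, 25) = 1225. ✓
s = 7: P(7, 22) = 1177 and P(7, 23) = 1288; 1225 is not s-gonal.
s = 8: P(8, 20) = 1160 and P(8, 21) = 1281; 1225 is not s-gonal.
s = 11: P(11, 16) = 1096 and P(11, 17) = 1241; 1225 is not s-gonal.
Hits: s ∈ {4, 6} → 2.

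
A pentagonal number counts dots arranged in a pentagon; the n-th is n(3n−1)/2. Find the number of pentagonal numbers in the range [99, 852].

The n-th pentagonal number is n(3n−1)/2.
Smallest index with value ≥ 99: n = 9 (giving 117).
Largest index with value ≤ 852: n = 24 (giving 852).
Indices 9 through 24: 16 terms.

16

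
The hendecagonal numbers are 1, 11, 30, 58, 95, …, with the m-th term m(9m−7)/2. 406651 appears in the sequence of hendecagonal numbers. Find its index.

Set n(9n−7)/2 = 406651, giving 9n² − 7n − 813302 = 0.
The discriminant is 49 + 72·406651 = 29278921, and √29278921 = 5411.
So n = (7 + 5411) / 18 = 5418/18 = 301.
Check: 301·(9·301 − 7)/2 = 406651. ✓

301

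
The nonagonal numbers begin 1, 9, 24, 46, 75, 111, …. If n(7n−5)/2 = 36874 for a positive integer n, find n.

Set n(7n−5)/2 = 36874, giving 7n² − 5n − 73748 = 0.
The discriminant is 25 + 56·36874 = 2064969, and √2064969 = 1437.
So n = (5 + 1437) / 14 = 1442/14 = 103.

103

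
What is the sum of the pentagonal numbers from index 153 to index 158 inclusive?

Σ i(3i−1)/2 = (3Σi² − Σi) / 2 over i = 153..158.
Σi = 12561 − 11628 = 933 and Σi² = 1327279 − 1182180 = 145099.
(3·145099 − 1·933) / 2 = 434364/2 = 217182.

217182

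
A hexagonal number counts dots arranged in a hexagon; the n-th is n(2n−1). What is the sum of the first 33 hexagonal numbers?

24497

Σ i(2i−1) = 2Σi² − Σi over i = 1..33.
Σi = 561 and Σi² = 12529.
2·12529 − 1·561 = 24497.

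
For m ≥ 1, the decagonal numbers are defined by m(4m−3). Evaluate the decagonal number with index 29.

The 29th decagonal number is n(4n−3) with n = 29.
29·(4·29 − 3) = 29·113 = 3277.

3277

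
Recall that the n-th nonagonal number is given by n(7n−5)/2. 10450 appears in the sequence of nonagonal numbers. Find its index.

Set n(7n−5)/2 = 10450, giving 7n² − 5n − 20900 = 0.
The discriminant is 25 + 56·10450 = 585225, and √585225 = 765.
So n = (5 + 765) / 14 = 770/14 = 55.
Check: 55·(7·55 − 5)/2 = 10450. ✓

55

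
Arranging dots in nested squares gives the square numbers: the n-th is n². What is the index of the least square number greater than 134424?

Solve n² > 134424 for integer n.
The largest n with value ≤ 134424 is 366 (since 133956 ≤ 134424 < 134689), so the first above is n = 367, value 134689.

367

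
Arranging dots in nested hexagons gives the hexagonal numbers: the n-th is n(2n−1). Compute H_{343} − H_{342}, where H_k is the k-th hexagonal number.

Consecutive hexagonal numbers differ by 4n − 3: here 4·343 − 3 = 1369.

1369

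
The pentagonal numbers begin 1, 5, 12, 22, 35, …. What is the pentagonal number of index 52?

The 52nd pentagonal number is n(3n−1)/2 with n = 52.
52·(3·52 − 1)/2 = 52·155/2 = 4030.

4030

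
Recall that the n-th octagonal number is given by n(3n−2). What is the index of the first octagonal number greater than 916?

18

Solve n(3n−2) > 916 for integer n.
The largest n with value ≤ 916 is 17 (since 833 ≤ 916 < 936), so the first above is n = 18, value 936.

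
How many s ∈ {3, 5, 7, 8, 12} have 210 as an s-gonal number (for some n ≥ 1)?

2

s = 3: P(3, 20) = 210. ✓
s = 5: P(5, 12) = 210. ✓
s = 7: P(7, 9) = 189 and P(7, 10) = 235; 210 is not s-gonal.
s = 8: P(8, 8) = 176 and P(8, 9) = 225; 210 is not s-gonal.
s = 12: P(12, 6) = 156 and P(12, 7) = 217; 210 is not s-gonal.
Hits: s ∈ {3, 5} → 2.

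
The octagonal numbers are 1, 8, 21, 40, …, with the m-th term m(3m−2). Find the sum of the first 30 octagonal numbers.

Σ i(3i−2) = 3Σi² − 2Σi over i = 1..30.
Σi = 465 and Σi² = 9455.
3·9455 − 2·465 = 27435.

27435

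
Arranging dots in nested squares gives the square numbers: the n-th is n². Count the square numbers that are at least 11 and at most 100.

The n-th square number is n².
Smallest index with value ≥ 11: n = 4 (giving 16).
Largest index with value ≤ 100: n = 10 (giving 100).
Indices 4 through 10: 7 terms.

7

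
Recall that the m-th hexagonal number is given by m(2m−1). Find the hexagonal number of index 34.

The 34th hexagonal number is n(2n−1) with n = 34.
34·(2·34 − 1) = 34·67 = 2278.

2278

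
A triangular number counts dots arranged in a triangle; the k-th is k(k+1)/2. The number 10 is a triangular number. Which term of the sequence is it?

4

Set n(n+1)/2 = 10, giving n² + n − 20 = 0.
The discriminant is 1 + 8·10 = 81, and √81 = 9.
So n = (-1 + 9) / 2 = 8/2 = 4.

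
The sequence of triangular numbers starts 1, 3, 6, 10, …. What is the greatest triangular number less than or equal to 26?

21

Solve n(n+1)/2 ≤ 26 for integer n.
n = 6 gives 21 ≤ 26, while n = 7 gives 28 > 26; so the answer is 21.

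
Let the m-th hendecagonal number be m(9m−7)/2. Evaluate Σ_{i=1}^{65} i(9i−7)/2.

413985

Σ i(9i−7)/2 = (9Σi² − 7Σi) / 2 over i = 1..65.
Σi = 2145 and Σi² = 93665.
(9·93665 − 7·2145) / 2 = 827970/2 = 413985.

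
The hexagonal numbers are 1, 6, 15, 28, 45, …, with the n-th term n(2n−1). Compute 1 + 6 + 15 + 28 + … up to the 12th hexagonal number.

1222

Σ i(2i−1) = 2Σi² − Σi over i = 1..12.
Σi = 78 and Σi² = 650.
2·650 − 1·78 = 1222.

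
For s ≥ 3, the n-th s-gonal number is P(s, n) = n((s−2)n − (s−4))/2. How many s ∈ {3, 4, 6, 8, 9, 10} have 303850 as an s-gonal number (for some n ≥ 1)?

s = 3: P(3, 779) = 303810 and P(3, 780) = 304590; 303850 is not s-gonal.
s = 4: P(4, 551) = 303601 and P(4, 552) = 304704; 303850 is not s-gonal.
s = 6: P(6, 390) = 303810 and P(6, 391) = 305371; 303850 is not s-gonal.
s = 8: P(8, 318) = 302736 and P(8, 319) = 304645; 303850 is not s-gonal.
s = 9: P(9, 295) = 303850. ✓
s = 10: P(10, 275) = 301675 and P(10, 276) = 303876; 303850 is not s-gonal.
Hits: s ∈ {9} → 1.

1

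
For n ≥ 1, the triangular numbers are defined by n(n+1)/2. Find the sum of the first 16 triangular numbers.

816

Σ i(i+1)/2 = (Σi² + Σi) / 2 over i = 1..16.
Σi = 136 and Σi² = 1496.
(1·1496 + 1·136) / 2 = 1632/2 = 816.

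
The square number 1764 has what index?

We need n² = 1764, so n = √1764 = 42.
Check: 42² = 1764. ✓

42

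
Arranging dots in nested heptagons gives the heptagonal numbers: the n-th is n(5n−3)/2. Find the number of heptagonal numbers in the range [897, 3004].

The n-th heptagonal number is n(5n−3)/2.
Smallest index with value ≥ 897: n = 20 (giving 970).
Largest index with value ≤ 3004: n = 34 (giving 2839).
Indices 20 through 34: 15 terms.

15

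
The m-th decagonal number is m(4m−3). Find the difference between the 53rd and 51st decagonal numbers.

53·(4·53 − 3) = 11077 and 51·(4·51 − 3) = 10251.
Difference: 11077 − 10251 = 826.

826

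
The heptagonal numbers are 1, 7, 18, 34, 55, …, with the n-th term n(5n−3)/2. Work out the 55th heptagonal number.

7480

55·(5·55 − 3)/2 = 55·272/2 = 55·136 = 7480.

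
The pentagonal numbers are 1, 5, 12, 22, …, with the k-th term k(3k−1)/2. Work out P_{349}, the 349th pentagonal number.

The 349th pentagonal number is n(3n−1)/2 with n = 349.
349·(3·349 − 1)/2 = 349·1046/2 = 349·523 = 182527.

182527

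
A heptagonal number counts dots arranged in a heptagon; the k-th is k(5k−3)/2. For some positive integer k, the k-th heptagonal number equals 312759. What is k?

Set n(5n−3)/2 = 312759, giving 5n² − 3n − 625518 = 0.
So n = (3 + 3537) / 10 = 3540/10 = 354.
Check: 354·(5·354 − 3)/2 = 312759. ✓

354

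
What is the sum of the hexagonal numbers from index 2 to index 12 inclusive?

Σ i(2i−1) = 2Σi² − Σi over i = 2..12.
Σi = 78 − 1 = 77 and Σi² = 650 − 1 = 649.
2·649 − 1·77 = 1221.

1221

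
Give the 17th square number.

289

The 17th square number is n² with n = 17.
17² = 289.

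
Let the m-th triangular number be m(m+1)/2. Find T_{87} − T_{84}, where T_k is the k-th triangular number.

87·88/2 = 3828 and 84·85/2 = 3570.
Difference: 3828 − 3570 = 258.

258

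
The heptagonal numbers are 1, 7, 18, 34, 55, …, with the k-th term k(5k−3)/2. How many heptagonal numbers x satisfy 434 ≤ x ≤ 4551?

29

The n-th heptagonal number is n(5n−3)/2.
Smallest index with value ≥ 434: n = 14 (giving 469).
Largest index with value ≤ 4551: n = 42 (giving 4347).
Indices 14 through 42: 29 terms.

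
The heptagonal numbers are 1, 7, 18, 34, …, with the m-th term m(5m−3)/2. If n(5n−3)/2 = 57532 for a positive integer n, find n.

152

Set n(5n−3)/2 = 57532, giving 5n² − 3n − 115064 = 0.
So n = (3 + 1517) / 10 = 1520/10 = 152.
Check: 152·(5·152 − 3)/2 = 57532. ✓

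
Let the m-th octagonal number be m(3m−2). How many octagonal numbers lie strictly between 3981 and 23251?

The n-th octagonal number is n(3n−2).
Smallest index with value > 3981: n = 37 (giving 4033).
Largest index with value < 23251: n = 88 (giving 23056).
Indices 37 through 88: 52 terms.

52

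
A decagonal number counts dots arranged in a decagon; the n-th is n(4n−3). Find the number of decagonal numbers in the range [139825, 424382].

139

The n-th decagonal number is n(4n−3).
Smallest index with value ≥ 139825: n = 188 (giving 140812).
Largest index with value ≤ 424382: n = 326 (giving 424126).
Indices 188 through 326: 139 terms.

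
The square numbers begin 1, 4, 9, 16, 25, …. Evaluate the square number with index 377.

377² = 142129.

142129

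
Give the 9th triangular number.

45

The 9th triangular number is n(n+1)/2 with n = 9.
9·10/2 = 90/2 = 45.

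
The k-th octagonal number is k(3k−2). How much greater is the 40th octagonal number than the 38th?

464

40·(3·40 − 2) = 4720 and 38·(3·38 − 2) = 4256.
Difference: 4720 − 4256 = 464.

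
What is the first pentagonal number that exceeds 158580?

159251

Solve n(3n−1)/2 > 158580 for integer n.
The largest n with value ≤ 158580 is 325 (since 158275 ≤ 158580 < 159251), so the first above is n = 326, value 159251.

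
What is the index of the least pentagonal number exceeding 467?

Solve n(3n−1)/2 > 467 for integer n.
The largest n with value ≤ 467 is 17 (since 425 ≤ 467 < 477), so the first above is n = 18, value 477.

18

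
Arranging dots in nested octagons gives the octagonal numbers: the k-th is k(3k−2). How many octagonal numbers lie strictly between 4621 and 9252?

The n-th octagonal number is n(3n−2).
Smallest index with value > 4621: n = 40 (giving 4720).
Largest index with value < 9252: n = 55 (giving 8965).
Indices 40 through 55: 16 terms.

16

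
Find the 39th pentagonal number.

2262

The 39th pentagonal number is n(3n−1)/2 with n = 39.
39·(3·39 − 1)/2 = 39·116/2 = 39·58 = 2262.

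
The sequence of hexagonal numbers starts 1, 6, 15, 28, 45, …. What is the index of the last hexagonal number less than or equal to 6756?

Solve n(2n−1) ≤ 6756 for integer n.
n = 58 gives 6670 ≤ 6756, while n = 59 gives 6903 > 6756; so the answer is index 58.

58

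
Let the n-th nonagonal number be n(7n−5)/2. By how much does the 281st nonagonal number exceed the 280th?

1961

Consecutive nonagonal numbers differ by 7n − 6: here 7·281 − 6 = 1961.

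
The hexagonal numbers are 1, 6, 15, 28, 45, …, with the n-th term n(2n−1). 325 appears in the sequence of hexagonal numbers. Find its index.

Set n(2n−1) = 325, giving 2n² − n − 325 = 0.
So n = (1 + 51) / 4 = 52/4 = 13.
Check: 13·(2·13 − 1) = 325. ✓

13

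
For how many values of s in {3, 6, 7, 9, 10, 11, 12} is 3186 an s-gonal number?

2

s = 3: P(3, 79) = 3160 and P(3, 80) = 3240; 3186 is not s-gonal.
s = 6: P(6, 40) = 3160 and P(6, 41) = 3321; 3186 is not s-gonal.
s = 7: P(7, 36) = 3186. ✓
s = 9: P(9, 30) = 3075 and P(9, 31) = 3286; 3186 is not s-gonal.
s = 10: P(10, 28) = 3052 and P(10, 29) = 3277; 3186 is not s-gonal.
s = 11: P(11, 27) = 3186. ✓
s = 12: P(12, 25) = 3025 and P(12, 26) = 3276; 3186 is not s-gonal.
Hits: s ∈ {7, 11} → 2.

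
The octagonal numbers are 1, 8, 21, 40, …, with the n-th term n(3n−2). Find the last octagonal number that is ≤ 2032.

1976

Solve n(3n−2) ≤ 2032 for integer n.
n = 26 gives 1976 ≤ 2032, while n = 27 gives 2133 > 2032; so the answer is 1976.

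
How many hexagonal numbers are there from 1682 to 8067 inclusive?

34

The n-th hexagonal number is n(2n−1).
Smallest index with value ≥ 1682: n = 30 (giving 1770).
Largest index with value ≤ 8067: n = 63 (giving 7875).
Indices 30 through 63: 34 terms.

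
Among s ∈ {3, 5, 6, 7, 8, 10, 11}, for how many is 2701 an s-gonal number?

s = 3: P(3, 73) = 2701. ✓
s = 5: P(5, 42) = 2625 and P(5, 43) = 2752; 2701 is not s-gonal.
s = 6: P(6, 37) = 2701. ✓
s = 7: P(7, 33) = 2673 and P(7, 34) = 2839; 2701 is not s-gonal.
s = 8: P(8, 30) = 2640 and P(8, 31) = 2821; 2701 is not s-gonal.
s = 10: P(10, 26) = 2626 and P(10, 27) = 2835; 2701 is not s-gonal.
s = 11: P(11, 24) = 2508 and P(11, 25) = 2725; 2701 is not s-gonal.
Hits: s ∈ {3, 6} → 2.

2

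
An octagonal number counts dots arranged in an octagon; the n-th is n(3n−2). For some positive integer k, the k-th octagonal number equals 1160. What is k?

Set n(3n−2) = 1160, giving 3n² − 2n − 1160 = 0.
So n = (2 + 118) / 6 = 120/6 = 20.
Check: 20·(3·20 − 2) = 1160. ✓

20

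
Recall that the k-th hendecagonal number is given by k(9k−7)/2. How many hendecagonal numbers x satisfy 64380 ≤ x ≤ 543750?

229

The n-th hendecagonal number is n(9n−7)/2.
Smallest index with value ≥ 64380: n = 120 (giving 64380).
Largest index with value ≤ 543750: n = 348 (giving 543750).
Indices 120 through 348: 229 terms.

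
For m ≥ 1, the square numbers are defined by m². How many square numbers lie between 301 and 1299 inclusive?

The n-th square number is n².
Smallest index with value ≥ 301: n = 18 (giving 324).
Largest index with value ≤ 1299: n = 36 (giving 1296).
Indices 18 through 36: 19 terms.

19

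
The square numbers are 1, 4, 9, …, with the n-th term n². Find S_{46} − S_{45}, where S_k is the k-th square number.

n² − (n−1)² = 2n − 1, so 46² − 45² = 2·46 − 1 = 91.

91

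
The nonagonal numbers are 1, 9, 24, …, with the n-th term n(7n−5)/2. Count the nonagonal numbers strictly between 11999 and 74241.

87

The n-th nonagonal number is n(7n−5)/2.
Smallest index with value > 11999: n = 59 (giving 12036).
Largest index with value < 74241: n = 145 (giving 73225).
Indices 59 through 145: 87 terms.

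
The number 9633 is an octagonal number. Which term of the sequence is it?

57

Set n(3n−2) = 9633, giving 3n² − 2n − 9633 = 0.
The discriminant is 4 + 12·9633 = 115600, and √115600 = 340.
So n = (2 + 340) / 6 = 342/6 = 57.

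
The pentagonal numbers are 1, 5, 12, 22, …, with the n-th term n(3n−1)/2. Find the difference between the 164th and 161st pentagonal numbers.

1461

164·(3·164 − 1)/2 = 40262 and 161·(3·161 − 1)/2 = 38801.
Difference: 40262 − 38801 = 1461.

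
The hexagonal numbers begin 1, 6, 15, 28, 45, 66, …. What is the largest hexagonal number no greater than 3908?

Solve n(2n−1) ≤ 3908 for integer n.
n = 44 gives 3828 ≤ 3908, while n = 45 gives 4005 > 3908; so the answer is 3828.

3828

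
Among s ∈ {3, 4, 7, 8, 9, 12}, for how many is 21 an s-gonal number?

s = 3: P(3, 6) = 21. ✓
s = 4: P(4, 4) = 16 and P(4, 5) = 25; 21 is not s-gonal.
s = 7: P(7, 3) = 18 and P(7, 4) = 34; 21 is not s-gonal.
s = 8: P(8, 3) = 21. ✓
s = 9: P(9, 2) = 9 and P(9, 3) = 24; 21 is not s-gonal.
s = 12: P(12, 2) = 12 and P(12, 3) = 33; 21 is not s-gonal.
Hits: s ∈ {3, 8} → 2.

2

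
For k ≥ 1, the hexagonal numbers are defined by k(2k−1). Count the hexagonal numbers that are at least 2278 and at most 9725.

36

The n-th hexagonal number is n(2n−1).
Smallest index with value ≥ 2278: n = 34 (giving 2278).
Largest index with value ≤ 9725: n = 69 (giving 9453).
Indices 34 through 69: 36 terms.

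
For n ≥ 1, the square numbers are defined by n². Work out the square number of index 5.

25

The 5th square number is n² with n = 5.
5² = 25.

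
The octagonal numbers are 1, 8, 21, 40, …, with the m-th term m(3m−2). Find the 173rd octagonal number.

89441

173·(3·173 − 2) = 173·517 = 89441.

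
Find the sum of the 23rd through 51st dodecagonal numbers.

Σ i(5i−4) = 5Σi² − 4Σi over i = 23..51.
Σi = 1326 − 253 = 1073 and Σi² = 45526 − 3795 = 41731.
5·41731 − 4·1073 = 204363.

204363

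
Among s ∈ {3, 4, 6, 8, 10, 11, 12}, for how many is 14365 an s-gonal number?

s = 3: P(3, 169) = 14365. ✓
s = 4: P(4, 119) = 14161 and P(4, 120) = 14400; 14365 is not s-gonal.
s = 6: P(6, 85) = 14365. ✓
s = 8: P(8, 69) = 14145 and P(8, 70) = 14560; 14365 is not s-gonal.
s = 10: P(10, 60) = 14220 and P(10, 61) = 14701; 14365 is not s-gonal.
s = 11: P(11, 56) = 13916 and P(11, 57) = 14421; 14365 is not s-gonal.
s = 12: P(12, 54) = 14364 and P(12, 55) = 14905; 14365 is not s-gonal.
Hits: s ∈ {3, 6} → 2.

2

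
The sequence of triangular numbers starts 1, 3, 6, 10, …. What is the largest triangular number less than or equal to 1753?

1711

Solve n(n+1)/2 ≤ 1753 for integer n.
n = 58 gives 1711 ≤ 1753, while n = 59 gives 1770 > 1753; so the answer is 1711.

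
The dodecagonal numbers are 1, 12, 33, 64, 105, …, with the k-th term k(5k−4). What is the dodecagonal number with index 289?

The 289th dodecagonal number is n(5n−4) with n = 289.
289·(5·289 − 4) = 289·1441 = 416449.

416449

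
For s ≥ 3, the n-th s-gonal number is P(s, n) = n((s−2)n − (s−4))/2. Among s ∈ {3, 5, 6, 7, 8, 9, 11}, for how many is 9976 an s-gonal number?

1

s = 3: P(3, 140) = 9870 and P(3, 141) = 10011; 9976 is not s-gonal.
s = 5: P(5, 81) = 9801 and P(5, 82) = 10045; 9976 is not s-gonal.
s = 6: P(6, 70) = 9730 and P(6, 71) = 10011; 9976 is not s-gonal.
s = 7: P(7, 63) = 9828 and P(7, 64) = 10144; 9976 is not s-gonal.
s = 8: P(8, 58) = 9976. ✓
s = 9: P(9, 53) = 9699 and P(9, 54) = 10071; 9976 is not s-gonal.
s = 11: P(11, 47) = 9776 and P(11, 48) = 10200; 9976 is not s-gonal.
Hits: s ∈ {8} → 1.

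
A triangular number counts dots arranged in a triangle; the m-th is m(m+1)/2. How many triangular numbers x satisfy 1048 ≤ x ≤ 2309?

The n-th triangular number is n(n+1)/2.
Smallest index with value ≥ 1048: n = 46 (giving 1081).
Largest index with value ≤ 2309: n = 67 (giving 2278).
Indices 46 through 67: 22 terms.

22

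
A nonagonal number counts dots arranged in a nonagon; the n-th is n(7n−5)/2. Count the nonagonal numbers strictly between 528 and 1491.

The n-th nonagonal number is n(7n−5)/2.
Smallest index with value > 528: n = 13 (giving 559).
Largest index with value < 1491: n = 20 (giving 1350).
Indices 13 through 20: 8 terms.

8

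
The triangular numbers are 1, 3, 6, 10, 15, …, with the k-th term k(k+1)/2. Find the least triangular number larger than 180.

190

Solve n(n+1)/2 > 180 for integer n.
The largest n with value ≤ 180 is 18 (since 171 ≤ 180 < 190), so the first above is n = 19, value 190.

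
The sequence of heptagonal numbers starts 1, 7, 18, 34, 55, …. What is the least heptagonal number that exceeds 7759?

8037

Solve n(5n−3)/2 > 7759 for integer n.
The largest n with value ≤ 7759 is 56 (since 7756 ≤ 7759 < 8037), so the first above is n = 57, value 8037.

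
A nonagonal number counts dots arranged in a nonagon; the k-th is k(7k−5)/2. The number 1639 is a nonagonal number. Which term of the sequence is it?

22

Set n(7n−5)/2 = 1639, giving 7n² − 5n − 3278 = 0.
The discriminant is 25 + 56·1639 = 91809, and √91809 = 303.
So n = (5 + 303) / 14 = 308/14 = 22.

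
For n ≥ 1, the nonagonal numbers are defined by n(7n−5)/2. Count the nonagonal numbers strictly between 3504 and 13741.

The n-th nonagonal number is n(7n−5)/2.
Smallest index with value > 3504: n = 33 (giving 3729).
Largest index with value < 13741: n = 63 (giving 13734).
Indices 33 through 63: 31 terms.

31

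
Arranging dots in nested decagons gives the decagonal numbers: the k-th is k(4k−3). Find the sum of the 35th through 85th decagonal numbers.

Σ i(4i−3) = 4Σi² − 3Σi over i = 35..85.
Σi = 3655 − 595 = 3060 and Σi² = 208335 − 13685 = 194650.
4·194650 − 3·3060 = 769420.

769420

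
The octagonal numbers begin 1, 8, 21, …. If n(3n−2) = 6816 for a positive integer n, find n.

Set n(3n−2) = 6816, giving 3n² − 2n − 6816 = 0.
The discriminant is 4 + 12·6816 = 81796, and √81796 = 286.
So n = (2 + 286) / 6 = 288/6 = 48.

48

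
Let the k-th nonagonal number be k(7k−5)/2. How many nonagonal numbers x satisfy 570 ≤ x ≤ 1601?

The n-th nonagonal number is n(7n−5)/2.
Smallest index with value ≥ 570: n = 14 (giving 651).
Largest index with value ≤ 1601: n = 21 (giving 1491).
Indices 14 through 21: 8 terms.

8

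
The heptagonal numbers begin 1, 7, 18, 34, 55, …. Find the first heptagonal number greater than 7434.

7480

Solve n(5n−3)/2 > 7434 for integer n.
The largest n with value ≤ 7434 is 54 (since 7209 ≤ 7434 < 7480), so the first above is n = 55, value 7480.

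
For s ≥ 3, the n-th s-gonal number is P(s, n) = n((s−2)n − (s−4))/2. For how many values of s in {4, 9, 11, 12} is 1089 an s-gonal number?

2

s = 4: P(4, 33) = 1089. ✓
s = 9: P(9, 18) = 1089. ✓
s = 11: P(11, 15) = 960 and P(11, 16) = 1096; 1089 is not s-gonal.
s = 12: P(12, 15) = 1065 and P(12, 16) = 1216; 1089 is not s-gonal.
Hits: s ∈ {4, 9} → 2.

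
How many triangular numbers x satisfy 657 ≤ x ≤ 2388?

The n-th triangular number is n(n+1)/2.
Smallest index with value ≥ 657: n = 36 (giving 666).
Largest index with value ≤ 2388: n = 68 (giving 2346).
Indices 36 through 68: 33 terms.

33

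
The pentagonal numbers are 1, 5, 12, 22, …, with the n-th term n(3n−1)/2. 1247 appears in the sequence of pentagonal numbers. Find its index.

Set n(3n−1)/2 = 1247, giving 3n² − n − 2494 = 0.
The discriminant is 1 + 24·1247 = 29929, and √29929 = 173.
So n = (1 + 173) / 6 = 174/6 = 29.
Check: 29·(3·29 − 1)/2 = 1247. ✓

29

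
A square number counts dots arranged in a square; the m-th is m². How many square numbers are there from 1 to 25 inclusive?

The n-th square number is n².
Smallest index with value ≥ 1: n = 1 (giving 1).
Largest index with value ≤ 25: n = 5 (giving 25).
Indices 1 through 5: 5 terms.

5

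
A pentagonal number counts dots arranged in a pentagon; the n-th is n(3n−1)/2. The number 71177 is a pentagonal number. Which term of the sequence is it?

218

Set n(3n−1)/2 = 71177, giving 3n² − n − 142354 = 0.
The discriminant is 1 + 24·71177 = 1708249, and √1708249 = 1307.
So n = (1 + 1307) / 6 = 1308/6 = 218.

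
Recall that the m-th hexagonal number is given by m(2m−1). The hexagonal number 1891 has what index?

Set n(2n−1) = 1891, giving 2n² − n − 1891 = 0.
The discriminant is 1 + 8·1891 = 15129, and √15129 = 123.
So n = (1 + 123) / 4 = 124/4 = 31.
Check: 31·(2·31 − 1) = 1891. ✓

31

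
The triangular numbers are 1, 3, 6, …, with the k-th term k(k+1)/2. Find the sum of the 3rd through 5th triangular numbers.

31

Σ i(i+1)/2 = (Σi² + Σi) / 2 over i = 3..5.
Σi = 15 − 3 = 12 and Σi² = 55 − 5 = 50.
(1·50 + 1·12) / 2 = 62/2 = 31.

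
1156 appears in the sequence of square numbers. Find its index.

34

We need n² = 1156, so n = √1156 = 34.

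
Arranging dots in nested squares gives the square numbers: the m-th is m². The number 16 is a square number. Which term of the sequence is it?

We need n² = 16, so n = √16 = 4.
Check: 4² = 16. ✓

4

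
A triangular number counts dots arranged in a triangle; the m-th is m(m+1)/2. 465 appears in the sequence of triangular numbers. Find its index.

Set n(n+1)/2 = 465, giving n² + n − 930 = 0.
The discriminant is 1 + 8·465 = 3721, and √3721 = 61.
So n = (-1 + 61) / 2 = 60/2 = 30.

30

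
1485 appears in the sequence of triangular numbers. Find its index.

54

Set n(n+1)/2 = 1485, giving n² + n − 2970 = 0.
The discriminant is 1 + 8·1485 = 11881, and √11881 = 109.
So n = (-1 + 109) / 2 = 108/2 = 54.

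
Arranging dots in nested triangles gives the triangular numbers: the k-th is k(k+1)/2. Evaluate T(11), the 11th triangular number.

The 11th triangular number is n(n+1)/2 with n = 11.
11·12/2 = 132/2 = 66.

66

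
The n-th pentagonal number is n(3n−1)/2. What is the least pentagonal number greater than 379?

425

Solve n(3n−1)/2 > 379 for integer n.
The largest n with value ≤ 379 is 16 (since 376 ≤ 379 < 425), so the first above is n = 17, value 425.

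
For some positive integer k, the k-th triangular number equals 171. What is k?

Set n(n+1)/2 = 171, giving n² + n − 342 = 0.
The discriminant is 1 + 8·171 = 1369, and √1369 = 37.
So n = (-1 + 37) / 2 = 36/2 = 18.
Check: 18·19/2 = 171. ✓

18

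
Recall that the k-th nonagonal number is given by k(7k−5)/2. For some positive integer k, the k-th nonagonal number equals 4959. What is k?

38

Set n(7n−5)/2 = 4959, giving 7n² − 5n − 9918 = 0.
The discriminant is 25 + 56·4959 = 277729, and √277729 = 527.
So n = (5 + 527) / 14 = 532/14 = 38.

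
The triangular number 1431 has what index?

53

Set n(n+1)/2 = 1431, giving n² + n − 2862 = 0.
The discriminant is 1 + 8·1431 = 11449, and √11449 = 107.
So n = (-1 + 107) / 2 = 106/2 = 53.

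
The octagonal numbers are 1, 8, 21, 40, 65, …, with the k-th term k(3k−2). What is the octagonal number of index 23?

1541

The 23rd octagonal number is n(3n−2) with n = 23.
23·(3·23 − 2) = 23·67 = 1541.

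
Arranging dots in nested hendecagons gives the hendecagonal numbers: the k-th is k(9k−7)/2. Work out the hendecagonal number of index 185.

The 185th hendecagonal number is n(9n−7)/2 with n = 185.
185·(9·185 − 7)/2 = 185·1658/2 = 185·829 = 153365.

153365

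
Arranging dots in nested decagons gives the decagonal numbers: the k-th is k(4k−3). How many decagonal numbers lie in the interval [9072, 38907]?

52

The n-th decagonal number is n(4n−3).
Smallest index with value ≥ 9072: n = 48 (giving 9072).
Largest index with value ≤ 38907: n = 99 (giving 38907).
Indices 48 through 99: 52 terms.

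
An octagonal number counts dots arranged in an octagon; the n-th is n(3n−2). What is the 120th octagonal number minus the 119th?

Consecutive octagonal numbers differ by 6n − 5: here 6·120 − 5 = 715.

715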